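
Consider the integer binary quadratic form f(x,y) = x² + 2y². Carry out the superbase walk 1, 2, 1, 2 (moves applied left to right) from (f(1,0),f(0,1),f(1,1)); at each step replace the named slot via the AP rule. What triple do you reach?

start (1,2,3) = (f(1,0),f(0,1),f(1,1))
replace slot 1: 2·(2+3) − 1 = 9 → (9,2,3)
replace slot 2: 2·(9+3) − 2 = 22 → (9,22,3)
replace slot 1: 2·(22+3) − 9 = 41 → (41,22,3)
replace slot 2: 2·(41+3) − 22 = 66 → (41,66,3)

41,66,3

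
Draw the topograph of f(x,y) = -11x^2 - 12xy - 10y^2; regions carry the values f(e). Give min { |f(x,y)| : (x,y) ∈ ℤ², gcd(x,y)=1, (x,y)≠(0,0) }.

translate: b→-10 (≡12 mod 22), so (11,12,10)→(11,-10,9)
flip: (11,-10,9)→(9,10,11)
translate: b→-8 (≡10 mod 18), so (9,10,11)→(9,-8,10)
reduced (well bottom): (9,-8,10) with a≤c, −a<b≤a
well minimum |f| = |-9| = 9 (negative-definite)

9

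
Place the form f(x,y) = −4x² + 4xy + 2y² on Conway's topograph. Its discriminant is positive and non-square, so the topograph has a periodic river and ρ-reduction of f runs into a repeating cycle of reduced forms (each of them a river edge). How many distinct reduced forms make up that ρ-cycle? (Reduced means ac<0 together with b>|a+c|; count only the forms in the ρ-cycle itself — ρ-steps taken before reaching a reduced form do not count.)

D = 48, ⌊√D⌋ = 6
river: ρ → (2,4,-4)
river: ρ → (-4,4,2)
ρ-cycle length = 2 (tail of 0 descent steps not counted)

2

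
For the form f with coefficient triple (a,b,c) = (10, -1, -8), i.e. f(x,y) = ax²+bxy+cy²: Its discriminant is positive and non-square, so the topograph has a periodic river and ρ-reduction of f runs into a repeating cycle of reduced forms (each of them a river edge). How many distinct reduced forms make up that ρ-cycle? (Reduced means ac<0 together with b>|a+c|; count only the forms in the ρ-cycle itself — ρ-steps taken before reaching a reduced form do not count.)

D = 321, ⌊√D⌋ = 17
descent: ρ → (-8,17,1)  [lands on river]
river: ρ → (1,17,-8)
river: ρ → (-8,15,3)
river: ρ → (3,15,-8)
ρ-cycle length = 4 (tail of 1 descent step not counted)

4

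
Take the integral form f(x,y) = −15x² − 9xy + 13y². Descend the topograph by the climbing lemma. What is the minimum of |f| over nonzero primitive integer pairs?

descent: ρ → (13,9,-15)  [lands on river]
river: ρ → (-15,21,7)
river: ρ → (7,21,-15)
river: ρ → (-15,9,13)
river: ρ → (13,17,-11)
river: ρ → (-11,27,3)
river: ρ → (3,27,-11)
river: ρ → (-11,17,13)
closes: descent 1, river 8
min |a| on river = 3

3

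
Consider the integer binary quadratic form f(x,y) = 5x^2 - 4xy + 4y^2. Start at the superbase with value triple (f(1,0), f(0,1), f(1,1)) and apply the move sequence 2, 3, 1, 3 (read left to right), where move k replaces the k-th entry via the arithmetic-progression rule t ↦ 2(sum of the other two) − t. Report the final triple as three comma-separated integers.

start (5,4,5) = (f(1,0),f(0,1),f(1,1))
replace slot 2: 2·(5+5) − 4 = 16 → (5,16,5)
replace slot 3: 2·(5+16) − 5 = 37 → (5,16,37)
replace slot 1: 2·(16+37) − 5 = 101 → (101,16,37)
replace slot 3: 2·(101+16) − 37 = 197 → (101,16,197)

101,16,197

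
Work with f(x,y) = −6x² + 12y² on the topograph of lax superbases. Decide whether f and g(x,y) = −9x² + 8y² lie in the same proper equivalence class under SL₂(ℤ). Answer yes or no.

D₁ = 288, D₂ = 288
river cycle of f (length 2): (-6, 12, 6), (6, 12, -6)
river cycle of g (length 2): (8, 16, -1), (-1, 16, 8)
cycles differ ⇒ inequivalent

no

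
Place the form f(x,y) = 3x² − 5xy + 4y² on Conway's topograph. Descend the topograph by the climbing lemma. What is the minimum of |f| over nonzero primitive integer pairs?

translate: b→1 (≡-5 mod 6), so (3,-5,4)→(3,1,2)
flip: (3,1,2)→(2,-1,3)
reduced (well bottom): (2,-1,3) with a≤c, −a<b≤a
well minimum = a = 2

2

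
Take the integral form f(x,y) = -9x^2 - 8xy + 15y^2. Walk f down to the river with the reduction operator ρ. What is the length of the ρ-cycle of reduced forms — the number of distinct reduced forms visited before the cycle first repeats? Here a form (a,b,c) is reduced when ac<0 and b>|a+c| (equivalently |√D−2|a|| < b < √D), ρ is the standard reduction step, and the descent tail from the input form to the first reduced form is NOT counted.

D = 604, ⌊√D⌋ = 24
descent: ρ → (15,8,-9)  [lands on river]
river: ρ → (-9,10,14)
river: ρ → (14,18,-5)
river: ρ → (-5,22,6)
river: ρ → (6,14,-17)
river: ρ → (-17,20,3)
river: ρ → (3,22,-10)
river: ρ → (-10,18,7)
river: ρ → (7,24,-1)
river: ρ → (-1,24,7)
river: ρ → (7,18,-10)
river: ρ → (-10,22,3)
river: ρ → (3,20,-17)
river: ρ → (-17,14,6)
river: ρ → (6,22,-5)
river: ρ → (-5,18,14)
river: ρ → (14,10,-9)
river: ρ → (-9,8,15)
river: ρ → (15,22,-2)
river: ρ → (-2,22,15)
ρ-cycle length = 20 (tail of 1 descent step not counted)

20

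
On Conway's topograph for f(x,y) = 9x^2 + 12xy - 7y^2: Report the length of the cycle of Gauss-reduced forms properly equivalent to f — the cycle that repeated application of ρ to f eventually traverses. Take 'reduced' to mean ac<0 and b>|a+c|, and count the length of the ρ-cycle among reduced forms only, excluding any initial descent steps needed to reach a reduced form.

D = 396, ⌊√D⌋ = 19
river: ρ → (-7,16,5)
river: ρ → (5,14,-10)
river: ρ → (-10,6,9)
river: ρ → (9,12,-7)
ρ-cycle length = 4 (tail of 0 descent steps not counted)

4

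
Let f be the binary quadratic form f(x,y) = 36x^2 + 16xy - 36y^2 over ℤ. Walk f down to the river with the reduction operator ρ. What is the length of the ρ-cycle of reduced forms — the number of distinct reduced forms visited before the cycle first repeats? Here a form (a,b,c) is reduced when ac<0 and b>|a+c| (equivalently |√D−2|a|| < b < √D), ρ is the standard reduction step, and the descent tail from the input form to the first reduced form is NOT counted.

D = 5440, ⌊√D⌋ = 73
river: ρ → (-36,56,16)
river: ρ → (16,72,-4)
river: ρ → (-4,72,16)
river: ρ → (16,56,-36)
river: ρ → (-36,16,36)
river: ρ → (36,56,-16)
river: ρ → (-16,72,4)
river: ρ → (4,72,-16)
river: ρ → (-16,56,36)
river: ρ → (36,16,-36)
ρ-cycle length = 10 (tail of 0 descent steps not counted)

10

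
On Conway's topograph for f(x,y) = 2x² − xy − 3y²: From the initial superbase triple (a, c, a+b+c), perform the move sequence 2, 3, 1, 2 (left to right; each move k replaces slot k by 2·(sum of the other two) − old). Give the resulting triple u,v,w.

start (2,-3,-2) = (f(1,0),f(0,1),f(1,1))
replace slot 2: 2·(2+(-2)) − (-3) = 3 → (2,3,-2)
replace slot 3: 2·(2+3) − (-2) = 12 → (2,3,12)
replace slot 1: 2·(3+12) − 2 = 28 → (28,3,12)
replace slot 2: 2·(28+12) − 3 = 77 → (28,77,12)

28,77,12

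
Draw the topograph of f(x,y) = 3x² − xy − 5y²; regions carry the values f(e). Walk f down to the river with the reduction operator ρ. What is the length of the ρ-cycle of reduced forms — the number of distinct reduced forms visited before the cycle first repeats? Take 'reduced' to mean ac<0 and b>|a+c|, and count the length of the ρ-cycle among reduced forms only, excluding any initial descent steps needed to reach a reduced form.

D = 61, ⌊√D⌋ = 7
descent: ρ → (-5,1,3)
descent: ρ → (3,5,-3)  [lands on river]
river: ρ → (-3,7,1)
river: ρ → (1,7,-3)
river: ρ → (-3,5,3)
river: ρ → (3,7,-1)
river: ρ → (-1,7,3)
ρ-cycle length = 6 (tail of 2 descent steps not counted)

6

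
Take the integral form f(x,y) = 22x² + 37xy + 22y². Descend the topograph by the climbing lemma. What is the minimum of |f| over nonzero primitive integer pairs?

translate: b→-7 (≡37 mod 44), so (22,37,22)→(22,-7,7)
flip: (22,-7,7)→(7,7,22)
reduced (well bottom): (7,7,22) with a≤c, −a<b≤a
well minimum = a = 7

7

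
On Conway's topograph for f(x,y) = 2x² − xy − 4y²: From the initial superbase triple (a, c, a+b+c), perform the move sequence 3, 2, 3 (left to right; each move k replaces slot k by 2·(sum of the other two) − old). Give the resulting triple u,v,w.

start (2,-4,-3) = (f(1,0),f(0,1),f(1,1))
replace slot 3: 2·(2+(-4)) − (-3) = -1 → (2,-4,-1)
replace slot 2: 2·(2+(-1)) − (-4) = 6 → (2,6,-1)
replace slot 3: 2·(2+6) − (-1) = 17 → (2,6,17)

2,6,17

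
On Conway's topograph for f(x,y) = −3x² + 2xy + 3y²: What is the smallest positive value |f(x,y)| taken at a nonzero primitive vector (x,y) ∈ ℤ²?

river: ρ → (3,4,-2)
river: ρ → (-2,4,3)
river: ρ → (3,2,-3)
river: ρ → (-3,4,2)
river: ρ → (2,4,-3)
river: ρ → (-3,2,3)
closes: descent 0, river 6
min |a| on river = 2

2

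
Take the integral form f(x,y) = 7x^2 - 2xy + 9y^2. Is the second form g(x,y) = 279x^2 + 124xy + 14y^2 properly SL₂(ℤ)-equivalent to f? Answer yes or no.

D₁ = -248, D₂ = -248
f: reduced (well bottom): (7,-2,9) with a≤c, −a<b≤a
g: flip: (279,124,14)→(14,-124,279)
g: translate: b→-12 (≡-124 mod 28), so (14,-124,279)→(14,-12,7)
g: flip: (14,-12,7)→(7,12,14)
g: translate: b→-2 (≡12 mod 14), so (7,12,14)→(7,-2,9)
g: reduced (well bottom): (7,-2,9) with a≤c, −a<b≤a
reduced forms (7, -2, 9) vs (7, -2, 9) ⇒ equivalent

yes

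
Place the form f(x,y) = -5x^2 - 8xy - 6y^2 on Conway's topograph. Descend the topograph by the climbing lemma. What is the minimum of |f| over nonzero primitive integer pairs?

translate: b→-2 (≡8 mod 10), so (5,8,6)→(5,-2,3)
flip: (5,-2,3)→(3,2,5)
reduced (well bottom): (3,2,5) with a≤c, −a<b≤a
well minimum |f| = |-3| = 3 (negative-definite)

3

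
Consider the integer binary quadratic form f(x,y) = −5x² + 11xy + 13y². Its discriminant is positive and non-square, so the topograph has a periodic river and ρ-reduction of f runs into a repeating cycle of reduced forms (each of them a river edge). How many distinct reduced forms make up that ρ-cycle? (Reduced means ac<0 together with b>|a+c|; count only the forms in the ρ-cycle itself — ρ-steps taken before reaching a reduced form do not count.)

D = 381, ⌊√D⌋ = 19
river: ρ → (13,15,-3)
river: ρ → (-3,15,13)
river: ρ → (13,11,-5)
river: ρ → (-5,19,1)
river: ρ → (1,19,-5)
river: ρ → (-5,11,13)
ρ-cycle length = 6 (tail of 0 descent steps not counted)

6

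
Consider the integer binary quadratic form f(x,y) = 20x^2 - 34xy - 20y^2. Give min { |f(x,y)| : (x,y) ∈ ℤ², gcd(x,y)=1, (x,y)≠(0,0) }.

descent: ρ → (-20,34,20)  [lands on river]
river: ρ → (20,46,-8)
river: ρ → (-8,50,8)
river: ρ → (8,46,-20)
closes: descent 1, river 4
min |a| on river = 8

8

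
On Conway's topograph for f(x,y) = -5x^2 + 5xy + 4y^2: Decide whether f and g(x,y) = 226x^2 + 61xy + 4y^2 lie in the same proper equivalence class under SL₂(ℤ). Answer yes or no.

D₁ = 105, D₂ = 105
river cycle of f (length 6): (4, 3, -6), (-6, 9, 1), (1, 9, -6), (-6, 3, 4), (4, 5, -5), (-5, 5, 4)
river cycle of g (length 6): (4, 3, -6), (-6, 9, 1), (1, 9, -6), (-6, 3, 4), (4, 5, -5), (-5, 5, 4)
cycles coincide ⇒ equivalent

yes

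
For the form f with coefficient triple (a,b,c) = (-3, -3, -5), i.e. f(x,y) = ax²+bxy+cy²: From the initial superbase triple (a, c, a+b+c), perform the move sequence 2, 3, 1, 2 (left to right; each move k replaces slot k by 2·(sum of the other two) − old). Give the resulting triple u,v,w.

start (-3,-5,-11) = (f(1,0),f(0,1),f(1,1))
replace slot 2: 2·((-3)+(-11)) − (-5) = -23 → (-3,-23,-11)
replace slot 3: 2·((-3)+(-23)) − (-11) = -41 → (-3,-23,-41)
replace slot 1: 2·((-23)+(-41)) − (-3) = -125 → (-125,-23,-41)
replace slot 2: 2·((-125)+(-41)) − (-23) = -309 → (-125,-309,-41)

-125,-309,-41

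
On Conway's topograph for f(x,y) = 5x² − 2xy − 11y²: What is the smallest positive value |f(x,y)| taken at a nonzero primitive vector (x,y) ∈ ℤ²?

descent: ρ → (-11,2,5)
descent: ρ → (5,8,-8)  [lands on river]
river: ρ → (-8,8,5)
river: ρ → (5,12,-4)
river: ρ → (-4,12,5)
closes: descent 2, river 4
min |a| on river = 4

4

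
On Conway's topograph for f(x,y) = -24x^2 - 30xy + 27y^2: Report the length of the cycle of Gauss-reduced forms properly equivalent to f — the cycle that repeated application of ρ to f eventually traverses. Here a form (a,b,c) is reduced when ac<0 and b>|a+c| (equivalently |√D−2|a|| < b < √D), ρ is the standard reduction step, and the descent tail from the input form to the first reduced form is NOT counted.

D = 3492, ⌊√D⌋ = 59
descent: ρ → (27,30,-24)  [lands on river]
river: ρ → (-24,18,33)
river: ρ → (33,48,-9)
river: ρ → (-9,42,48)
river: ρ → (48,54,-3)
river: ρ → (-3,54,48)
river: ρ → (48,42,-9)
river: ρ → (-9,48,33)
river: ρ → (33,18,-24)
river: ρ → (-24,30,27)
river: ρ → (27,24,-27)
river: ρ → (-27,30,24)
river: ρ → (24,18,-33)
river: ρ → (-33,48,9)
river: ρ → (9,42,-48)
river: ρ → (-48,54,3)
river: ρ → (3,54,-48)
river: ρ → (-48,42,9)
river: ρ → (9,48,-33)
river: ρ → (-33,18,24)
river: ρ → (24,30,-27)
river: ρ → (-27,24,27)
ρ-cycle length = 22 (tail of 1 descent step not counted)

22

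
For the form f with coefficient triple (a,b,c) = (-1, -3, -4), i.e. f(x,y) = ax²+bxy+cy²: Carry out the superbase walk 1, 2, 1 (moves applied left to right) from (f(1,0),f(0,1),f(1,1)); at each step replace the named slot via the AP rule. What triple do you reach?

start (-1,-4,-8) = (f(1,0),f(0,1),f(1,1))
replace slot 1: 2·((-4)+(-8)) − (-1) = -23 → (-23,-4,-8)
replace slot 2: 2·((-23)+(-8)) − (-4) = -58 → (-23,-58,-8)
replace slot 1: 2·((-58)+(-8)) − (-23) = -109 → (-109,-58,-8)

-109,-58,-8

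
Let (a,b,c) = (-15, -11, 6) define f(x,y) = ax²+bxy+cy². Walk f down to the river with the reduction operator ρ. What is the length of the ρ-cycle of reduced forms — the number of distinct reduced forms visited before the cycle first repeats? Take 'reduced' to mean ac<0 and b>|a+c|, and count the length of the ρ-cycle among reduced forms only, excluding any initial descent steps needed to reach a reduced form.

D = 481, ⌊√D⌋ = 21
descent: ρ → (6,11,-15)  [lands on river]
river: ρ → (-15,19,2)
river: ρ → (2,21,-5)
river: ρ → (-5,19,6)
river: ρ → (6,17,-8)
river: ρ → (-8,15,8)
river: ρ → (8,17,-6)
river: ρ → (-6,19,5)
river: ρ → (5,21,-2)
river: ρ → (-2,19,15)
river: ρ → (15,11,-6)
river: ρ → (-6,13,13)
river: ρ → (13,13,-6)
river: ρ → (-6,11,15)
river: ρ → (15,19,-2)
river: ρ → (-2,21,5)
river: ρ → (5,19,-6)
river: ρ → (-6,17,8)
river: ρ → (8,15,-8)
river: ρ → (-8,17,6)
river: ρ → (6,19,-5)
river: ρ → (-5,21,2)
river: ρ → (2,19,-15)
river: ρ → (-15,11,6)
river: ρ → (6,13,-13)
river: ρ → (-13,13,6)
ρ-cycle length = 26 (tail of 1 descent step not counted)

26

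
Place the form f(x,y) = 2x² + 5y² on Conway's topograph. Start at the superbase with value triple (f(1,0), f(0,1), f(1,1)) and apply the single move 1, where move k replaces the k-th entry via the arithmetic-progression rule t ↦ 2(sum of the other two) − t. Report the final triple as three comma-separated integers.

start (2,5,7) = (f(1,0),f(0,1),f(1,1))
replace slot 1: 2·(5+7) − 2 = 22 → (22,5,7)

22,5,7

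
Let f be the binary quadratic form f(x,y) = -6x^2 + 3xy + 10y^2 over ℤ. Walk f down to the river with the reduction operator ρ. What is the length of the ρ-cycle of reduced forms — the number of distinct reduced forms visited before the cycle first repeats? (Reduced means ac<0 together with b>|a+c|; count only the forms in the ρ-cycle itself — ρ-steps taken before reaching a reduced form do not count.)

D = 249, ⌊√D⌋ = 15
descent: ρ → (10,-3,-6)
descent: ρ → (-6,15,1)  [lands on river]
river: ρ → (1,15,-6)
river: ρ → (-6,9,7)
river: ρ → (7,5,-8)
river: ρ → (-8,11,4)
river: ρ → (4,13,-5)
river: ρ → (-5,7,10)
river: ρ → (10,13,-2)
river: ρ → (-2,15,3)
river: ρ → (3,15,-2)
river: ρ → (-2,13,10)
river: ρ → (10,7,-5)
river: ρ → (-5,13,4)
river: ρ → (4,11,-8)
river: ρ → (-8,5,7)
river: ρ → (7,9,-6)
ρ-cycle length = 16 (tail of 2 descent steps not counted)

16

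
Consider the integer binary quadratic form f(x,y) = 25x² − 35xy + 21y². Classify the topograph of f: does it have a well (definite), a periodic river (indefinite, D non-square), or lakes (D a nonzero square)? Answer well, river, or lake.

D = b²−4ac = (-35)² − 4·25·21 = -875
D < 0 ⇒ definite ⇒ every region one sign ⇒ single well

well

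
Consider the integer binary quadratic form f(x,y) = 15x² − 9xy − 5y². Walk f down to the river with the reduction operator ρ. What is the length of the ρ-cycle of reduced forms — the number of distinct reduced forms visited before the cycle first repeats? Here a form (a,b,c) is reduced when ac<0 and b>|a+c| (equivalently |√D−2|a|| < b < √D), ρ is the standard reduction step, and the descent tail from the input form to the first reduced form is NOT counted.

D = 381, ⌊√D⌋ = 19
descent: ρ → (-5,19,1)  [lands on river]
river: ρ → (1,19,-5)
river: ρ → (-5,11,13)
river: ρ → (13,15,-3)
river: ρ → (-3,15,13)
river: ρ → (13,11,-5)
ρ-cycle length = 6 (tail of 1 descent step not counted)

6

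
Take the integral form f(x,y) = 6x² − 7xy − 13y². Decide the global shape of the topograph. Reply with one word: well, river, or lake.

D = b²−4ac = (-7)² − 4·6·(-13) = 361
D = 19² is a perfect square ⇒ form factors over ℤ ⇒ lakes

lake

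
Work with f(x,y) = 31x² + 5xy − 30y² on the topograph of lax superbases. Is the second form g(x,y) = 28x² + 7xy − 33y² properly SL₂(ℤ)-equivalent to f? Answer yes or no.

D₁ = 3745, D₂ = 3745
river cycle of f (length 42): (-30, 55, 6), (6, 53, -39), (-39, 25, 20), (20, 55, -9), (-9, 53, 26), (26, 51, -11), (-11, 59, 6), (6, 61, -1), (-1, 61, 6), (6, 59, -11), … (32 more)
river cycle of g (length 42): (-33, 59, 2), (2, 61, -3), (-3, 59, 22), (22, 29, -33), (-33, 37, 18), (18, 35, -35), (-35, 35, 18), (18, 37, -33), (-33, 29, 22), (22, 59, -3), … (32 more)
cycles differ ⇒ inequivalent

no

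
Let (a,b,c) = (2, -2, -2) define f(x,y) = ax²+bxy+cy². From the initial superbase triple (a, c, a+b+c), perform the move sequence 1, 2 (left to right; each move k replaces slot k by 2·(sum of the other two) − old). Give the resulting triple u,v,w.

start (2,-2,-2) = (f(1,0),f(0,1),f(1,1))
replace slot 1: 2·((-2)+(-2)) − 2 = -10 → (-10,-2,-2)
replace slot 2: 2·((-10)+(-2)) − (-2) = -22 → (-10,-22,-2)

-10,-22,-2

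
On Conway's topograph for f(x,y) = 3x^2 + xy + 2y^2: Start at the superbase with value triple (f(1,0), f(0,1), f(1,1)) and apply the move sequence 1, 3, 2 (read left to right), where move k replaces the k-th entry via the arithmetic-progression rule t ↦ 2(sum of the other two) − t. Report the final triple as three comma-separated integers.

start (3,2,6) = (f(1,0),f(0,1),f(1,1))
replace slot 1: 2·(2+6) − 3 = 13 → (13,2,6)
replace slot 3: 2·(13+2) − 6 = 24 → (13,2,24)
replace slot 2: 2·(13+24) − 2 = 72 → (13,72,24)

13,72,24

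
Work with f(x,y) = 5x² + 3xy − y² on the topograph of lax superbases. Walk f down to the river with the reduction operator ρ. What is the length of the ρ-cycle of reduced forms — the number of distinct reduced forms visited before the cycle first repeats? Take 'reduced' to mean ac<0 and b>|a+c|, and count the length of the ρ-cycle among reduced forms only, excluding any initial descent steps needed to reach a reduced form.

D = 29, ⌊√D⌋ = 5
descent: ρ → (-1,5,1)  [lands on river]
river: ρ → (1,5,-1)
ρ-cycle length = 2 (tail of 1 descent step not counted)

2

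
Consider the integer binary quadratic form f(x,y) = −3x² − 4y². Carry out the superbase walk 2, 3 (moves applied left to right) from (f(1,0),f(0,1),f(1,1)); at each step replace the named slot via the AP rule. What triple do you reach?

start (-3,-4,-7) = (f(1,0),f(0,1),f(1,1))
replace slot 2: 2·((-3)+(-7)) − (-4) = -16 → (-3,-16,-7)
replace slot 3: 2·((-3)+(-16)) − (-7) = -31 → (-3,-16,-31)

-3,-16,-31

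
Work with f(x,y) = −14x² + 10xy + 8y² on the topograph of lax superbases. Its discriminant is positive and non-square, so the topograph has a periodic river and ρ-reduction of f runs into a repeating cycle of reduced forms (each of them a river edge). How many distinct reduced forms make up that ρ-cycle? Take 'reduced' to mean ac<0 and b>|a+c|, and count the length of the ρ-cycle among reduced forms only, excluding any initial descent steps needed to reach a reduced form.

D = 548, ⌊√D⌋ = 23
river: ρ → (8,22,-2)
river: ρ → (-2,22,8)
river: ρ → (8,10,-14)
river: ρ → (-14,18,4)
river: ρ → (4,22,-4)
river: ρ → (-4,18,14)
river: ρ → (14,10,-8)
river: ρ → (-8,22,2)
river: ρ → (2,22,-8)
river: ρ → (-8,10,14)
river: ρ → (14,18,-4)
river: ρ → (-4,22,4)
river: ρ → (4,18,-14)
river: ρ → (-14,10,8)
ρ-cycle length = 14 (tail of 0 descent steps not counted)

14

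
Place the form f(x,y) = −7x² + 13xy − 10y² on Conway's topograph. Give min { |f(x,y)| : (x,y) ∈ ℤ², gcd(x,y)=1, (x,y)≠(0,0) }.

translate: b→1 (≡-13 mod 14), so (7,-13,10)→(7,1,4)
flip: (7,1,4)→(4,-1,7)
reduced (well bottom): (4,-1,7) with a≤c, −a<b≤a
well minimum |f| = |-4| = 4 (negative-definite)

4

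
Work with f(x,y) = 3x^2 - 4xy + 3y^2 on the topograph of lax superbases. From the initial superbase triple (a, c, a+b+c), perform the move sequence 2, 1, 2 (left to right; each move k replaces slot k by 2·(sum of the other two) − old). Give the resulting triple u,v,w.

start (3,3,2) = (f(1,0),f(0,1),f(1,1))
replace slot 2: 2·(3+2) − 3 = 7 → (3,7,2)
replace slot 1: 2·(7+2) − 3 = 15 → (15,7,2)
replace slot 2: 2·(15+2) − 7 = 27 → (15,27,2)

15,27,2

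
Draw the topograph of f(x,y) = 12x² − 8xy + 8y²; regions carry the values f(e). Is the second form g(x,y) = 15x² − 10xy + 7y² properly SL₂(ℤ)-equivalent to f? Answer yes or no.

D₁ = -320, D₂ = -320
f: flip: (12,-8,8)→(8,8,12)
f: reduced (well bottom): (8,8,12) with a≤c, −a<b≤a
g: flip: (15,-10,7)→(7,10,15)
g: translate: b→-4 (≡10 mod 14), so (7,10,15)→(7,-4,12)
g: reduced (well bottom): (7,-4,12) with a≤c, −a<b≤a
reduced forms (8, 8, 12) vs (7, -4, 12) ⇒ inequivalent

no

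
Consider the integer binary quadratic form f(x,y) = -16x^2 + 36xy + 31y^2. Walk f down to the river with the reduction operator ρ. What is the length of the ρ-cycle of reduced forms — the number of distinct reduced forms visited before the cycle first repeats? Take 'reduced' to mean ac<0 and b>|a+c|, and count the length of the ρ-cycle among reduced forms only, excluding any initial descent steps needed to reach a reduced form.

D = 3280, ⌊√D⌋ = 57
river: ρ → (31,26,-21)
river: ρ → (-21,16,36)
river: ρ → (36,56,-1)
river: ρ → (-1,56,36)
river: ρ → (36,16,-21)
river: ρ → (-21,26,31)
river: ρ → (31,36,-16)
river: ρ → (-16,28,39)
river: ρ → (39,50,-5)
river: ρ → (-5,50,39)
river: ρ → (39,28,-16)
river: ρ → (-16,36,31)
ρ-cycle length = 12 (tail of 0 descent steps not counted)

12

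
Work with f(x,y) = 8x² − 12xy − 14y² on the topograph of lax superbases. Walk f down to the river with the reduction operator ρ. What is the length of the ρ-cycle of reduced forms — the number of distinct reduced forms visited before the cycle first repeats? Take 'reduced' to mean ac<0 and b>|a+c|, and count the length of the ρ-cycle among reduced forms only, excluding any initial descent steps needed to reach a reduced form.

D = 592, ⌊√D⌋ = 24
descent: ρ → (-14,12,8)  [lands on river]
river: ρ → (8,20,-6)
river: ρ → (-6,16,14)
river: ρ → (14,12,-8)
river: ρ → (-8,20,6)
river: ρ → (6,16,-14)
ρ-cycle length = 6 (tail of 1 descent step not counted)

6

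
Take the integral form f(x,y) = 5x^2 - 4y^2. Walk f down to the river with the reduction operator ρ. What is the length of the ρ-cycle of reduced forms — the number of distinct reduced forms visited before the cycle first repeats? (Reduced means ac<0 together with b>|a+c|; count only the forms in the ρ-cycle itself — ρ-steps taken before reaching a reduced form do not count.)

D = 80, ⌊√D⌋ = 8
descent: ρ → (-4,8,1)  [lands on river]
river: ρ → (1,8,-4)
ρ-cycle length = 2 (tail of 1 descent step not counted)

2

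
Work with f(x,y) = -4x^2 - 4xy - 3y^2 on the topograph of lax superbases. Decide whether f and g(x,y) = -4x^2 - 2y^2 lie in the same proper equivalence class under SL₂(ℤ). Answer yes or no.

D₁ = -32, D₂ = -32
f is negative-definite; reduce −f:
−f: flip: (4,4,3)→(3,-4,4)
−f: translate: b→2 (≡-4 mod 6), so (3,-4,4)→(3,2,3)
−f: reduced (well bottom): (3,2,3) with a≤c, −a<b≤a
flip sign back: reduced form of f is (-3,-2,-3)
g is negative-definite; reduce −g:
−g: flip: (4,0,2)→(2,0,4)
−g: reduced (well bottom): (2,0,4) with a≤c, −a<b≤a
flip sign back: reduced form of g is (-2,0,-4)
reduced forms (-3, -2, -3) vs (-2, 0, -4) ⇒ inequivalent

no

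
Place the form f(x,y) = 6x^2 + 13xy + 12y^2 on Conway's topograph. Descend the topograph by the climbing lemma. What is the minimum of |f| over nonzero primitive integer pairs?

translate: b→1 (≡13 mod 12), so (6,13,12)→(6,1,5)
flip: (6,1,5)→(5,-1,6)
reduced (well bottom): (5,-1,6) with a≤c, −a<b≤a
well minimum = a = 5

5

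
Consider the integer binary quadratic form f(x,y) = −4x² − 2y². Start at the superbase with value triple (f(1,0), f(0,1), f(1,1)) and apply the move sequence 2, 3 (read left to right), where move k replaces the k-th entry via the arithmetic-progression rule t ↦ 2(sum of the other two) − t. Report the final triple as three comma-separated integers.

start (-4,-2,-6) = (f(1,0),f(0,1),f(1,1))
replace slot 2: 2·((-4)+(-6)) − (-2) = -18 → (-4,-18,-6)
replace slot 3: 2·((-4)+(-18)) − (-6) = -38 → (-4,-18,-38)

-4,-18,-38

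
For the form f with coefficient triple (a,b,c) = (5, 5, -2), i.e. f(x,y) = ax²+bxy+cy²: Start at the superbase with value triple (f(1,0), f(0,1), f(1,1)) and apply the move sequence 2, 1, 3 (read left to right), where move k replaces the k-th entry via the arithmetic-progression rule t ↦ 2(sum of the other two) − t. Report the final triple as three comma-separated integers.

start (5,-2,8) = (f(1,0),f(0,1),f(1,1))
replace slot 2: 2·(5+8) − (-2) = 28 → (5,28,8)
replace slot 1: 2·(28+8) − 5 = 67 → (67,28,8)
replace slot 3: 2·(67+28) − 8 = 182 → (67,28,182)

67,28,182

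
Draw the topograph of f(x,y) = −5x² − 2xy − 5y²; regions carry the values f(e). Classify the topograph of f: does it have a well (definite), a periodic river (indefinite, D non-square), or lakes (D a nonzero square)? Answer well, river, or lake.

D = b²−4ac = (-2)² − 4·(-5)·(-5) = -96
D < 0 ⇒ definite ⇒ every region one sign ⇒ single well

well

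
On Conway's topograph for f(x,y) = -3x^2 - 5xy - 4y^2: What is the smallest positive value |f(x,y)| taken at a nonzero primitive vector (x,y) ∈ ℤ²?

translate: b→-1 (≡5 mod 6), so (3,5,4)→(3,-1,2)
flip: (3,-1,2)→(2,1,3)
reduced (well bottom): (2,1,3) with a≤c, −a<b≤a
well minimum |f| = |-2| = 2 (negative-definite)

2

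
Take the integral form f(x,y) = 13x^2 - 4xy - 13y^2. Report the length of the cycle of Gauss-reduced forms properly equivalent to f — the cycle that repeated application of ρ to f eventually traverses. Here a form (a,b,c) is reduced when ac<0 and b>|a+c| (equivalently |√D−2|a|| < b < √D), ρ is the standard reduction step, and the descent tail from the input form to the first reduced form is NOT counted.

D = 692, ⌊√D⌋ = 26
descent: ρ → (-13,4,13)  [lands on river]
river: ρ → (13,22,-4)
river: ρ → (-4,26,1)
river: ρ → (1,26,-4)
river: ρ → (-4,22,13)
river: ρ → (13,4,-13)
river: ρ → (-13,22,4)
river: ρ → (4,26,-1)
river: ρ → (-1,26,4)
river: ρ → (4,22,-13)
ρ-cycle length = 10 (tail of 1 descent step not counted)

10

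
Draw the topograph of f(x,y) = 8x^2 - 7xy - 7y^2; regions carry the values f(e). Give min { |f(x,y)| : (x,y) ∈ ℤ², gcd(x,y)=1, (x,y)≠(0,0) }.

descent: ρ → (-7,7,8)  [lands on river]
river: ρ → (8,9,-6)
river: ρ → (-6,15,2)
river: ρ → (2,13,-13)
river: ρ → (-13,13,2)
river: ρ → (2,15,-6)
river: ρ → (-6,9,8)
river: ρ → (8,7,-7)
closes: descent 1, river 8
min |a| on river = 2

2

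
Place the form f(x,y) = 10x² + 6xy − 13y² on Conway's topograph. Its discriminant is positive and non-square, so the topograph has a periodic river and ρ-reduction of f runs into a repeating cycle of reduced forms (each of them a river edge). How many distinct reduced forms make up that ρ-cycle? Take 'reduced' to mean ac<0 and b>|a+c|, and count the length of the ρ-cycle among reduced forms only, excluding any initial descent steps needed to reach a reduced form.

D = 556, ⌊√D⌋ = 23
river: ρ → (-13,20,3)
river: ρ → (3,22,-6)
river: ρ → (-6,14,15)
river: ρ → (15,16,-5)
river: ρ → (-5,14,18)
river: ρ → (18,22,-1)
river: ρ → (-1,22,18)
river: ρ → (18,14,-5)
river: ρ → (-5,16,15)
river: ρ → (15,14,-6)
river: ρ → (-6,22,3)
river: ρ → (3,20,-13)
river: ρ → (-13,6,10)
river: ρ → (10,14,-9)
river: ρ → (-9,22,2)
river: ρ → (2,22,-9)
river: ρ → (-9,14,10)
river: ρ → (10,6,-13)
ρ-cycle length = 18 (tail of 0 descent steps not counted)

18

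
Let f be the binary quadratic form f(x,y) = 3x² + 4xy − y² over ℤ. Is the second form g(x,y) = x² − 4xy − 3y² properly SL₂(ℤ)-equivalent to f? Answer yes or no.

D₁ = 28, D₂ = 28
river cycle of f (length 4): (-1, 4, 3), (3, 2, -2), (-2, 2, 3), (3, 4, -1)
river cycle of g (length 4): (-3, 4, 1), (1, 4, -3), (-3, 2, 2), (2, 2, -3)
cycles differ ⇒ inequivalent

no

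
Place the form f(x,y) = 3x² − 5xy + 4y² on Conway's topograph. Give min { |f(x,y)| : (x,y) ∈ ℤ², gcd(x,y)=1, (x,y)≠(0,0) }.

translate: b→1 (≡-5 mod 6), so (3,-5,4)→(3,1,2)
flip: (3,1,2)→(2,-1,3)
reduced (well bottom): (2,-1,3) with a≤c, −a<b≤a
well minimum = a = 2

2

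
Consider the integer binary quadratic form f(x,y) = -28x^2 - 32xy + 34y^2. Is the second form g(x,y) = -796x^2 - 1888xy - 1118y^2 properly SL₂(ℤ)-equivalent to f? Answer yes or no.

D₁ = 4832, D₂ = 4832
river cycle of f (length 16): (34, 32, -28), (-28, 24, 38), (38, 52, -14), (-14, 60, 22), (22, 28, -46), (-46, 64, 4), (4, 64, -46), (-46, 28, 22), (22, 60, -14), (-14, 52, 38), … (6 more)
river cycle of g (length 16): (-26, 36, 34), (34, 32, -28), (-28, 24, 38), (38, 52, -14), (-14, 60, 22), (22, 28, -46), (-46, 64, 4), (4, 64, -46), (-46, 28, 22), (22, 60, -14), … (6 more)
cycles coincide ⇒ equivalent

yes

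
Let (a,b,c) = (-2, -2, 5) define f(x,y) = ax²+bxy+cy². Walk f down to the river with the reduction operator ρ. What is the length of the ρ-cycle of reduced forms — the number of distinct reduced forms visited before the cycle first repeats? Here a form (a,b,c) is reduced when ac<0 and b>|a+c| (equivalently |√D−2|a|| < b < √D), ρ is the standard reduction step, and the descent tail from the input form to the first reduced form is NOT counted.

D = 44, ⌊√D⌋ = 6
descent: ρ → (5,2,-2)
descent: ρ → (-2,6,1)  [lands on river]
river: ρ → (1,6,-2)
ρ-cycle length = 2 (tail of 2 descent steps not counted)

2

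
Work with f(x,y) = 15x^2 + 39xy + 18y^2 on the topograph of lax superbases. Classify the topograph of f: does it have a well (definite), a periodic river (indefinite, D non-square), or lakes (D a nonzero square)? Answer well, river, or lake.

D = b²−4ac = 39² − 4·15·18 = 441
D = 21² is a perfect square ⇒ form factors over ℤ ⇒ lakes

lake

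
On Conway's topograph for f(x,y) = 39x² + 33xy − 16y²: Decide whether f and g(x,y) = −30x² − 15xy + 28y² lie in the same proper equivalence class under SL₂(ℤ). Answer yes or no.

D₁ = 3585, D₂ = 3585
river cycle of f (length 6): (-16, 31, 41), (41, 51, -6), (-6, 57, 14), (14, 55, -10), (-10, 45, 39), (39, 33, -16)
river cycle of g (length 6): (28, 15, -30), (-30, 45, 13), (13, 59, -2), (-2, 57, 42), (42, 27, -17), (-17, 41, 28)
cycles differ ⇒ inequivalent

no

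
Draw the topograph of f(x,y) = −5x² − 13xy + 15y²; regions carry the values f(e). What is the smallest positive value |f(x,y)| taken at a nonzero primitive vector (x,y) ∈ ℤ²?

descent: ρ → (15,13,-5)  [lands on river]
river: ρ → (-5,17,9)
river: ρ → (9,19,-3)
river: ρ → (-3,17,15)
closes: descent 1, river 4
min |a| on river = 3

3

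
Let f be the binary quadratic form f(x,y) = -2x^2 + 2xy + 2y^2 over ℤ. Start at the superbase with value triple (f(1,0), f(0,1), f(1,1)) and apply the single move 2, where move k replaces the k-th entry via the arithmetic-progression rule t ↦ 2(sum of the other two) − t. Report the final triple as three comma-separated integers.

start (-2,2,2) = (f(1,0),f(0,1),f(1,1))
replace slot 2: 2·((-2)+2) − 2 = -2 → (-2,-2,2)

-2,-2,2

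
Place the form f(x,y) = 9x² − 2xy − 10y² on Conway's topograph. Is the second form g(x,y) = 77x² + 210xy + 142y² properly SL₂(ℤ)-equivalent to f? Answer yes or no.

D₁ = 364, D₂ = 364
river cycle of f (length 8): (-10, 2, 9), (9, 16, -3), (-3, 14, 14), (14, 14, -3), (-3, 16, 9), (9, 2, -10), (-10, 18, 1), (1, 18, -10)
river cycle of g (length 8): (9, 16, -3), (-3, 14, 14), (14, 14, -3), (-3, 16, 9), (9, 2, -10), (-10, 18, 1), (1, 18, -10), (-10, 2, 9)
cycles coincide ⇒ equivalent

yes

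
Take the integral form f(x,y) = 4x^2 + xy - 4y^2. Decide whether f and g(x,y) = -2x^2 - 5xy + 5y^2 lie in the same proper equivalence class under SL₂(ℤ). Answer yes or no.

D₁ = 65, D₂ = 65
river cycle of f (length 6): (-4, 7, 1), (1, 7, -4), (-4, 1, 4), (4, 7, -1), (-1, 7, 4), (4, 1, -4)
river cycle of g (length 6): (5, 5, -2), (-2, 7, 2), (2, 5, -5), (-5, 5, 2), (2, 7, -2), (-2, 5, 5)
cycles differ ⇒ inequivalent

no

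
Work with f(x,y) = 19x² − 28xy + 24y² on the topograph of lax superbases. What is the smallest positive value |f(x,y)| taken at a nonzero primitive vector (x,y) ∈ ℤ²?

translate: b→10 (≡-28 mod 38), so (19,-28,24)→(19,10,15)
flip: (19,10,15)→(15,-10,19)
reduced (well bottom): (15,-10,19) with a≤c, −a<b≤a
well minimum = a = 15

15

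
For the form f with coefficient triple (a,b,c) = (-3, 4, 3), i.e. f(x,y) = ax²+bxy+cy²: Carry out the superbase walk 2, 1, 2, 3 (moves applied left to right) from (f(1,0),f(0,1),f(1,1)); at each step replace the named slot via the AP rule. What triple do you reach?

start (-3,3,4) = (f(1,0),f(0,1),f(1,1))
replace slot 2: 2·((-3)+4) − 3 = -1 → (-3,-1,4)
replace slot 1: 2·((-1)+4) − (-3) = 9 → (9,-1,4)
replace slot 2: 2·(9+4) − (-1) = 27 → (9,27,4)
replace slot 3: 2·(9+27) − 4 = 68 → (9,27,68)

9,27,68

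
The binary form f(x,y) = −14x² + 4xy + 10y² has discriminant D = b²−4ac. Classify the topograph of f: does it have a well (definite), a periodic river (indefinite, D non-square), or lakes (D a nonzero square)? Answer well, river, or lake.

D = b²−4ac = 4² − 4·(-14)·10 = 576
D = 24² is a perfect square ⇒ form factors over ℤ ⇒ lakes

lake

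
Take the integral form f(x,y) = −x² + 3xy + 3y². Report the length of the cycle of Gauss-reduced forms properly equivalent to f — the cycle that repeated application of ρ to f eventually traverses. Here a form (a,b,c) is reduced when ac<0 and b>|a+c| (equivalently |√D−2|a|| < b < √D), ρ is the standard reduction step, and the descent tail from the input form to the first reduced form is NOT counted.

D = 21, ⌊√D⌋ = 4
river: ρ → (3,3,-1)
river: ρ → (-1,3,3)
ρ-cycle length = 2 (tail of 0 descent steps not counted)

2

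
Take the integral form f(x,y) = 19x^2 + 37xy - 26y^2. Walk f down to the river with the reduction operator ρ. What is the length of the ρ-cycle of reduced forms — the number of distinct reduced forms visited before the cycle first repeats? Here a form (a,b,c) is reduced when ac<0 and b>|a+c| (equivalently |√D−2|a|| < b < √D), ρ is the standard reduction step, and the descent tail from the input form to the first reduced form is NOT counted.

D = 3345, ⌊√D⌋ = 57
river: ρ → (-26,15,30)
river: ρ → (30,45,-11)
river: ρ → (-11,43,34)
river: ρ → (34,25,-20)
river: ρ → (-20,55,4)
river: ρ → (4,57,-6)
river: ρ → (-6,51,31)
river: ρ → (31,11,-26)
river: ρ → (-26,41,16)
river: ρ → (16,55,-5)
river: ρ → (-5,55,16)
river: ρ → (16,41,-26)
river: ρ → (-26,11,31)
river: ρ → (31,51,-6)
river: ρ → (-6,57,4)
river: ρ → (4,55,-20)
river: ρ → (-20,25,34)
river: ρ → (34,43,-11)
river: ρ → (-11,45,30)
river: ρ → (30,15,-26)
river: ρ → (-26,37,19)
river: ρ → (19,39,-24)
river: ρ → (-24,57,1)
river: ρ → (1,57,-24)
river: ρ → (-24,39,19)
river: ρ → (19,37,-26)
ρ-cycle length = 26 (tail of 0 descent steps not counted)

26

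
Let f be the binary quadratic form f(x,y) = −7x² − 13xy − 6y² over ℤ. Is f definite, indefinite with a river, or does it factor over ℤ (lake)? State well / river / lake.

D = b²−4ac = (-13)² − 4·(-7)·(-6) = 1
D = 1² is a perfect square ⇒ form factors over ℤ ⇒ lakes

lake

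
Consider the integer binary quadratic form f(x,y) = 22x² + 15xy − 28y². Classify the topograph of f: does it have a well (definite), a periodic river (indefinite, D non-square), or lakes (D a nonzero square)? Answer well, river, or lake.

D = b²−4ac = 15² − 4·22·(-28) = 2689
D > 0 non-square ⇒ indefinite ⇒ periodic river

river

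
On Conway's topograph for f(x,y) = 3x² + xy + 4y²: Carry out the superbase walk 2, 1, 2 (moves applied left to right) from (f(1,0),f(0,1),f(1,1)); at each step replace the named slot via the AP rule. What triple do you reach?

start (3,4,8) = (f(1,0),f(0,1),f(1,1))
replace slot 2: 2·(3+8) − 4 = 18 → (3,18,8)
replace slot 1: 2·(18+8) − 3 = 49 → (49,18,8)
replace slot 2: 2·(49+8) − 18 = 96 → (49,96,8)

49,96,8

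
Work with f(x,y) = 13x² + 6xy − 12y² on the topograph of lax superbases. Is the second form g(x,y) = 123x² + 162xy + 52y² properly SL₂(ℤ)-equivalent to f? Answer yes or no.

D₁ = 660, D₂ = 660
river cycle of f (length 8): (-12, 18, 7), (7, 24, -3), (-3, 24, 7), (7, 18, -12), (-12, 6, 13), (13, 20, -5), (-5, 20, 13), (13, 6, -12)
river cycle of g (length 8): (7, 24, -3), (-3, 24, 7), (7, 18, -12), (-12, 6, 13), (13, 20, -5), (-5, 20, 13), (13, 6, -12), (-12, 18, 7)
cycles coincide ⇒ equivalent

yes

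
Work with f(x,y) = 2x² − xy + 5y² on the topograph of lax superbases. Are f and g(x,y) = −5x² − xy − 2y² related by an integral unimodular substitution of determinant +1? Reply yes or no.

D₁ = -39, D₂ = -39
f: reduced (well bottom): (2,-1,5) with a≤c, −a<b≤a
g is negative-definite; reduce −g:
−g: flip: (5,1,2)→(2,-1,5)
−g: reduced (well bottom): (2,-1,5) with a≤c, −a<b≤a
flip sign back: reduced form of g is (-2,1,-5)
reduced forms (2, -1, 5) vs (-2, 1, -5) ⇒ inequivalent

no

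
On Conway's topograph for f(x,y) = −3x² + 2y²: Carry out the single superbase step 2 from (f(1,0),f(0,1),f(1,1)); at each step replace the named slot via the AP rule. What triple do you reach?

start (-3,2,-1) = (f(1,0),f(0,1),f(1,1))
replace slot 2: 2·((-3)+(-1)) − 2 = -10 → (-3,-10,-1)

-3,-10,-1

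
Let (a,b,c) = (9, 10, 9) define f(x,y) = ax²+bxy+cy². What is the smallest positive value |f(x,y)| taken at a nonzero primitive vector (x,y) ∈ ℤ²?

translate: b→-8 (≡10 mod 18), so (9,10,9)→(9,-8,8)
flip: (9,-8,8)→(8,8,9)
reduced (well bottom): (8,8,9) with a≤c, −a<b≤a
well minimum = a = 8

8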